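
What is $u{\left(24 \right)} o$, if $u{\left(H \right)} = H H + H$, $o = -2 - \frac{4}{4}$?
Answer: $-1800$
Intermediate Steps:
$o = -3$ ($o = -2 - 4 \cdot \frac{1}{4} = -2 - 1 = -3$)
$u{\left(H \right)} = H + H^{2}$ ($u{\left(H \right)} = H^{2} + H = H + H^{2}$)
$u{\left(24 \right)} o = 24 \left(1 + 24\right) \left(-3\right) = 24 \cdot 25 \left(-3\right) = 600 \left(-3\right) = -1800$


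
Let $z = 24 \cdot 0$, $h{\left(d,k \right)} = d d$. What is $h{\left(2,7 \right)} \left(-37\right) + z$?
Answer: $-148$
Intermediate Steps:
$h{\left(d,k \right)} = d^{2}$
$z = 0$
$h{\left(2,7 \right)} \left(-37\right) + z = 2^{2} \left(-37\right) + 0 = 4 \left(-37\right) + 0 = -148 + 0 = -148$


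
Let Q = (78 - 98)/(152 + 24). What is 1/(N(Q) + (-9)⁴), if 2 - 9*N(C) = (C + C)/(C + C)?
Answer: 9/59050 ≈ 0.00015241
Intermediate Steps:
Q = -5/44 (Q = -20/176 = -20*1/176 = -5/44 ≈ -0.11364)
N(C) = ⅑ (N(C) = 2/9 - (C + C)/(9*(C + C)) = 2/9 - 2*C/(9*(2*C)) = 2/9 - 2*C*1/(2*C)/9 = 2/9 - ⅑*1 = 2/9 - ⅑ = ⅑)
1/(N(Q) + (-9)⁴) = 1/(⅑ + (-9)⁴) = 1/(⅑ + 6561) = 1/(59050/9) = 9/59050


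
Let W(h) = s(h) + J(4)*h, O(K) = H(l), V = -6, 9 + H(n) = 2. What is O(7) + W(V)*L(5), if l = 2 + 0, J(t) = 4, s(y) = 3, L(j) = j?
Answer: -112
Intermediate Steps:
l = 2
H(n) = -7 (H(n) = -9 + 2 = -7)
O(K) = -7
W(h) = 3 + 4*h
O(7) + W(V)*L(5) = -7 + (3 + 4*(-6))*5 = -7 + (3 - 24)*5 = -7 - 21*5 = -7 - 105 = -112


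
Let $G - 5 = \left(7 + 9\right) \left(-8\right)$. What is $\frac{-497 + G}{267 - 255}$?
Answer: $- \frac{155}{3} \approx -51.667$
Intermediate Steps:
$G = -123$ ($G = 5 + \left(7 + 9\right) \left(-8\right) = 5 + 16 \left(-8\right) = 5 - 128 = -123$)
$\frac{-497 + G}{267 - 255} = \frac{-497 - 123}{267 - 255} = - \frac{620}{12} = \left(-620\right) \frac{1}{12} = - \frac{155}{3}$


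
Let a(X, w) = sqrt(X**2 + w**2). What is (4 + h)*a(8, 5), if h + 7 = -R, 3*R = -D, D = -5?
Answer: -14*sqrt(89)/3 ≈ -44.025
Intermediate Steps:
R = 5/3 (R = (-1*(-5))/3 = (1/3)*5 = 5/3 ≈ 1.6667)
h = -26/3 (h = -7 - 1*5/3 = -7 - 5/3 = -26/3 ≈ -8.6667)
(4 + h)*a(8, 5) = (4 - 26/3)*sqrt(8**2 + 5**2) = -14*sqrt(64 + 25)/3 = -14*sqrt(89)/3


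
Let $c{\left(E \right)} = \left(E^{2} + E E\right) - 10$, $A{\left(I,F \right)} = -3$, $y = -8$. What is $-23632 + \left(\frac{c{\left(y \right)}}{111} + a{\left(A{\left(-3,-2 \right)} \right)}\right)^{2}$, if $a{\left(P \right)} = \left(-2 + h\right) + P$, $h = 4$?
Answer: $- \frac{291169823}{12321} \approx -23632.0$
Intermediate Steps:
$c{\left(E \right)} = -10 + 2 E^{2}$ ($c{\left(E \right)} = \left(E^{2} + E^{2}\right) - 10 = 2 E^{2} - 10 = -10 + 2 E^{2}$)
$a{\left(P \right)} = 2 + P$ ($a{\left(P \right)} = \left(-2 + 4\right) + P = 2 + P$)
$-23632 + \left(\frac{c{\left(y \right)}}{111} + a{\left(A{\left(-3,-2 \right)} \right)}\right)^{2} = -23632 + \left(\frac{-10 + 2 \left(-8\right)^{2}}{111} + \left(2 - 3\right)\right)^{2} = -23632 + \left(\left(-10 + 2 \cdot 64\right) \frac{1}{111} - 1\right)^{2} = -23632 + \left(\left(-10 + 128\right) \frac{1}{111} - 1\right)^{2} = -23632 + \left(118 \cdot \frac{1}{111} - 1\right)^{2} = -23632 + \left(\frac{118}{111} - 1\right)^{2} = -23632 + \left(\frac{7}{111}\right)^{2} = -23632 + \frac{49}{12321} = - \frac{291169823}{12321}$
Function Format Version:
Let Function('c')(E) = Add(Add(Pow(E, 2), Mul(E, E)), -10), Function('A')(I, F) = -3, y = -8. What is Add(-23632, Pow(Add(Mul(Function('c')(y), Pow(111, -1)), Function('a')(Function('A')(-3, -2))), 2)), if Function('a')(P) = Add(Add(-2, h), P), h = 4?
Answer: Rational(-291169823, 12321) ≈ -23632.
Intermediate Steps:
Function('c')(E) = Add(-10, Mul(2, Pow(E, 2))) (Function('c')(E) = Add(Add(Pow(E, 2), Pow(E, 2)), -10) = Add(Mul(2, Pow(E, 2)), -10) = Add(-10, Mul(2, Pow(E, 2))))
Function('a')(P) = Add(2, P) (Function('a')(P) = Add(Add(-2, 4), P) = Add(2, P))
Add(-23632, Pow(Add(Mul(Function('c')(y), Pow(111, -1)), Function('a')(Function('A')(-3, -2))), 2)) = Add(-23632, Pow(Add(Mul(Add(-10, Mul(2, Pow(-8, 2))), Pow(111, -1)), Add(2, -3)), 2)) = Add(-23632, Pow(Add(Mul(Add(-10, Mul(2, 64)), Rational(1, 111)), -1), 2)) = Add(-23632, Pow(Add(Mul(Add(-10, 128), Rational(1, 111)), -1), 2)) = Add(-23632, Pow(Add(Mul(118, Rational(1, 111)), -1), 2)) = Add(-23632, Pow(Add(Rational(118, 111), -1), 2)) = Add(-23632, Pow(Rational(7, 111), 2)) = Add(-23632, Rational(49, 12321)) = Rational(-291169823, 12321)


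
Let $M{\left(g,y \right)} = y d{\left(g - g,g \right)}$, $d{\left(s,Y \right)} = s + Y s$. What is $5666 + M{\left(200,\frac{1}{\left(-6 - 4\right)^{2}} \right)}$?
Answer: $5666$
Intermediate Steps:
$M{\left(g,y \right)} = 0$ ($M{\left(g,y \right)} = y \left(g - g\right) \left(1 + g\right) = y 0 \left(1 + g\right) = y 0 = 0$)
$5666 + M{\left(200,\frac{1}{\left(-6 - 4\right)^{2}} \right)} = 5666 + 0 = 5666$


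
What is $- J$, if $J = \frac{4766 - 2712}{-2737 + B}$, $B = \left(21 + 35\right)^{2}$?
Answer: $- \frac{2054}{399} \approx -5.1479$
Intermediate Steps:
$B = 3136$ ($B = 56^{2} = 3136$)
$J = \frac{2054}{399}$ ($J = \frac{4766 - 2712}{-2737 + 3136} = \frac{2054}{399} \approx 5.1479$)
$- J = \left(-1\right) \frac{2054}{399} = - \frac{2054}{399}$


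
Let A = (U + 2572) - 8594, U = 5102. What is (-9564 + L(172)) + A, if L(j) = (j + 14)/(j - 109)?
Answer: -220102/21 ≈ -10481.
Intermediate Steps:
A = -920 (A = (5102 + 2572) - 8594 = 7674 - 8594 = -920)
L(j) = (14 + j)/(-109 + j)
(-9564 + L(172)) + A = (-9564 + (14 + 172)/(-109 + 172)) - 920 = (-9564 + 186/63) - 920 = (-9564 + (1/63)*186) - 920 = (-9564 + 62/21) - 920 = -200782/21 - 920 = -220102/21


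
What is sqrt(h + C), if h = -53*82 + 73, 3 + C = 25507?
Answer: 3*sqrt(2359) ≈ 145.71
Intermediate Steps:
C = 25504 (C = -3 + 25507 = 25504)
h = -4273 (h = -4346 + 73 = -4273)
sqrt(h + C) = sqrt(-4273 + 25504) = sqrt(21231) = 3*sqrt(2359)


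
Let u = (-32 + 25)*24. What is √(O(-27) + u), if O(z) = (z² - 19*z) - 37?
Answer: √1037 ≈ 32.203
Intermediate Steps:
O(z) = -37 + z² - 19*z
u = -168 (u = -7*24 = -168)
√(O(-27) + u) = √((-37 + (-27)² - 19*(-27)) - 168) = √((-37 + 729 + 513) - 168) = √(1205 - 168) = √1037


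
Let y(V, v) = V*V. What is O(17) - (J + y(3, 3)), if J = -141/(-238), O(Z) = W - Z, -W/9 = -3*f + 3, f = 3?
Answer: 6523/238 ≈ 27.408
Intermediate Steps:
y(V, v) = V²
W = 54 (W = -9*(-3*3 + 3) = -9*(-9 + 3) = -9*(-6) = 54)
O(Z) = 54 - Z
J = 141/238 (J = -141*(-1/238) = 141/238 ≈ 0.59244)
O(17) - (J + y(3, 3)) = (54 - 1*17) - (141/238 + 3²) = (54 - 17) - (141/238 + 9) = 37 - 1*2283/238 = 37 - 2283/238 = 6523/238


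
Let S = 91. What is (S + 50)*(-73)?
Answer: -10293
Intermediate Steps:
(S + 50)*(-73) = (91 + 50)*(-73) = 141*(-73) = -10293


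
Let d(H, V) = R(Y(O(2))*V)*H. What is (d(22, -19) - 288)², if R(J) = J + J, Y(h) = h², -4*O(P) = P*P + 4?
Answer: 13191424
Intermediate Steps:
O(P) = -1 - P²/4 (O(P) = -(P*P + 4)/4 = -(P² + 4)/4 = -(4 + P²)/4 = -1 - P²/4)
R(J) = 2*J
d(H, V) = 8*H*V (d(H, V) = (2*((-1 - ¼*2²)²*V))*H = (2*((-1 - ¼*4)²*V))*H = (2*((-1 - 1)²*V))*H = (2*((-2)²*V))*H = (2*(4*V))*H = (8*V)*H = 8*H*V)
(d(22, -19) - 288)² = (8*22*(-19) - 288)² = (-3344 - 288)² = (-3632)² = 13191424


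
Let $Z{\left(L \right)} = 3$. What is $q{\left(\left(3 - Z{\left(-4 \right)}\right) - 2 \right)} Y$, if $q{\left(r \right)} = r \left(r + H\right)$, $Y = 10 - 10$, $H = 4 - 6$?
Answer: $0$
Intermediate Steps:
$H = -2$ ($H = 4 - 6 = -2$)
$Y = 0$
$q{\left(r \right)} = r \left(-2 + r\right)$ ($q{\left(r \right)} = r \left(r - 2\right) = r \left(-2 + r\right)$)
$q{\left(\left(3 - Z{\left(-4 \right)}\right) - 2 \right)} Y = \left(\left(3 - 3\right) - 2\right) \left(-2 + \left(\left(3 - 3\right) - 2\right)\right) 0 = \left(0 - 2\right) \left(-2 + \left(0 - 2\right)\right) 0 = - 2 \left(-2 - 2\right) 0 = \left(-2\right) \left(-4\right) 0 = 8 \cdot 0 = 0$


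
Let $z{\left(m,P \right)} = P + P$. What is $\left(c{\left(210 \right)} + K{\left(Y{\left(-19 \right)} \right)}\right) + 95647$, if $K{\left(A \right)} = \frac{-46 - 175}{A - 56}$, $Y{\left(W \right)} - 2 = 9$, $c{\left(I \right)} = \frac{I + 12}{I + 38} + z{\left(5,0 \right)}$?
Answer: $\frac{533742659}{5580} \approx 95653.0$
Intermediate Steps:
$z{\left(m,P \right)} = 2 P$
$c{\left(I \right)} = \frac{12 + I}{38 + I}$ ($c{\left(I \right)} = \frac{I + 12}{I + 38} + 2 \cdot 0 = \frac{12 + I}{38 + I} + 0 = \frac{12 + I}{38 + I}$)
$Y{\left(W \right)} = 11$ ($Y{\left(W \right)} = 2 + 9 = 11$)
$K{\left(A \right)} = - \frac{221}{-56 + A}$
$\left(c{\left(210 \right)} + K{\left(Y{\left(-19 \right)} \right)}\right) + 95647 = \left(\frac{12 + 210}{38 + 210} - \frac{221}{-56 + 11}\right) + 95647 = \left(\frac{1}{248} \cdot 222 - \frac{221}{-45}\right) + 95647 = \left(\frac{1}{248} \cdot 222 - - \frac{221}{45}\right) + 95647 = \left(\frac{111}{124} + \frac{221}{45}\right) + 95647 = \frac{32399}{5580} + 95647 = \frac{533742659}{5580}$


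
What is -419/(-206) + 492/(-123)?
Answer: -405/206 ≈ -1.9660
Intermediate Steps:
-419/(-206) + 492/(-123) = -419*(-1/206) + 492*(-1/123) = 419/206 - 4 = -405/206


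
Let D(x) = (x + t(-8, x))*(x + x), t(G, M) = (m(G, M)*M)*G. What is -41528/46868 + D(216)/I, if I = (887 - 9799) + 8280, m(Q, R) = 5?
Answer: 5329196254/925643 ≈ 5757.3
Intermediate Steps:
t(G, M) = 5*G*M (t(G, M) = (5*M)*G = 5*G*M)
D(x) = -78*x² (D(x) = (x + 5*(-8)*x)*(x + x) = (x - 40*x)*(2*x) = (-39*x)*(2*x) = -78*x²)
I = -632 (I = -8912 + 8280 = -632)
-41528/46868 + D(216)/I = -41528/46868 - 78*216²/(-632) = -41528*1/46868 - 78*46656*(-1/632) = -10382/11717 - 3639168*(-1/632) = -10382/11717 + 454896/79 = 5329196254/925643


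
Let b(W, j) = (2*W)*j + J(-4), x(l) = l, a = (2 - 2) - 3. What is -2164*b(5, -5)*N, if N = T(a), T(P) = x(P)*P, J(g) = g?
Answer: 1051704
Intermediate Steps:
a = -3 (a = 0 - 3 = -3)
T(P) = P**2 (T(P) = P*P = P**2)
b(W, j) = -4 + 2*W*j (b(W, j) = (2*W)*j - 4 = 2*W*j - 4 = -4 + 2*W*j)
N = 9 (N = (-3)**2 = 9)
-2164*b(5, -5)*N = -2164*(-4 + 2*5*(-5))*9 = -2164*(-4 - 50)*9 = -(-116856)*9 = -2164*(-486) = 1051704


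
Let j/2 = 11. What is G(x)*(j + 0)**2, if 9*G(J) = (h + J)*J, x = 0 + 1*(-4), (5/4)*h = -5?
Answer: 15488/9 ≈ 1720.9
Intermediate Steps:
h = -4 (h = (4/5)*(-5) = -4)
j = 22 (j = 2*11 = 22)
x = -4 (x = 0 - 4 = -4)
G(J) = J*(-4 + J)/9 (G(J) = ((-4 + J)*J)/9 = (J*(-4 + J))/9 = J*(-4 + J)/9)
G(x)*(j + 0)**2 = ((1/9)*(-4)*(-4 - 4))*(22 + 0)**2 = ((1/9)*(-4)*(-8))*22**2 = (32/9)*484 = 15488/9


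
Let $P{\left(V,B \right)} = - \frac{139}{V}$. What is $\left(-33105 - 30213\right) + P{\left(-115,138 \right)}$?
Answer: $- \frac{7281431}{115} \approx -63317.0$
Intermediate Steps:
$\left(-33105 - 30213\right) + P{\left(-115,138 \right)} = \left(-33105 - 30213\right) - \frac{139}{-115} = -63318 - - \frac{139}{115} = -63318 + \frac{139}{115} = - \frac{7281431}{115}$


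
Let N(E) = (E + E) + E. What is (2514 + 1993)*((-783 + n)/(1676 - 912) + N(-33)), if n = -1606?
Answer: -351658675/764 ≈ -4.6029e+5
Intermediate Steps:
N(E) = 3*E (N(E) = 2*E + E = 3*E)
(2514 + 1993)*((-783 + n)/(1676 - 912) + N(-33)) = (2514 + 1993)*((-783 - 1606)/(1676 - 912) + 3*(-33)) = 4507*(-2389/764 - 99) = 4507*(-78025/764) = -351658675/764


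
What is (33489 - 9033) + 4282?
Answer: 28738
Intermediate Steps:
(33489 - 9033) + 4282 = 24456 + 4282 = 28738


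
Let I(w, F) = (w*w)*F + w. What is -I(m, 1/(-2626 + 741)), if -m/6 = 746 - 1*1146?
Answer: 247200/377 ≈ 655.70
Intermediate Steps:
m = 2400 (m = -6*(746 - 1*1146) = -6*(746 - 1146) = -6*(-400) = 2400)
I(w, F) = w + F*w² (I(w, F) = w²*F + w = F*w² + w = w + F*w²)
-I(m, 1/(-2626 + 741)) = -2400*(1 + 2400/(-2626 + 741)) = -2400*(1 + 2400/(-1885)) = -2400*(1 - 1/1885*2400) = -2400*(1 - 480/377) = -2400*(-103)/377 = -1*(-247200/377) = 247200/377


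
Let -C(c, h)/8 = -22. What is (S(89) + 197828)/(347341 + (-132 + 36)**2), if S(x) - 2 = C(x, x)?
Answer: 198006/356557 ≈ 0.55533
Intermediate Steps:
C(c, h) = 176 (C(c, h) = -8*(-22) = 176)
S(x) = 178 (S(x) = 2 + 176 = 178)
(S(89) + 197828)/(347341 + (-132 + 36)**2) = (178 + 197828)/(347341 + (-132 + 36)**2) = 198006/(347341 + (-96)**2) = 198006/(347341 + 9216) = 198006/356557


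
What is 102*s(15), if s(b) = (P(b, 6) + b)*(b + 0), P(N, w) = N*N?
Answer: 367200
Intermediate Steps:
P(N, w) = N²
s(b) = b*(b + b²) (s(b) = (b² + b)*(b + 0) = (b + b²)*b = b*(b + b²))
102*s(15) = 102*(15²*(1 + 15)) = 102*(225*16) = 102*3600 = 367200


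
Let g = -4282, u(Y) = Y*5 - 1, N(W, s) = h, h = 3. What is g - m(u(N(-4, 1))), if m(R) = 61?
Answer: -4343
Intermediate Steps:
N(W, s) = 3
u(Y) = -1 + 5*Y (u(Y) = 5*Y - 1 = -1 + 5*Y)
g - m(u(N(-4, 1))) = -4282 - 1*61 = -4282 - 61 = -4343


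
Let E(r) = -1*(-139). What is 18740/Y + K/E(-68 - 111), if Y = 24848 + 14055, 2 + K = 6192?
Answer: 243414430/5407517 ≈ 45.014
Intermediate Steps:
K = 6190 (K = -2 + 6192 = 6190)
E(r) = 139
Y = 38903
18740/Y + K/E(-68 - 111) = 18740/38903 + 6190/139 = 243414430/5407517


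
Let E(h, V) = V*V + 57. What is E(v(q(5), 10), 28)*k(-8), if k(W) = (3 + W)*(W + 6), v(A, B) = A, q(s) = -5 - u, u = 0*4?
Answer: 8410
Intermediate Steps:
u = 0
q(s) = -5 (q(s) = -5 - 1*0 = -5 + 0 = -5)
k(W) = (3 + W)*(6 + W)
E(h, V) = 57 + V² (E(h, V) = V² + 57 = 57 + V²)
E(v(q(5), 10), 28)*k(-8) = (57 + 28²)*(18 + (-8)² + 9*(-8)) = (57 + 784)*(18 + 64 - 72) = 841*10 = 8410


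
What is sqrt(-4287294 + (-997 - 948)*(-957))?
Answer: 11*I*sqrt(20049) ≈ 1557.5*I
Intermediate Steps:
sqrt(-4287294 + (-997 - 948)*(-957)) = sqrt(-4287294 - 1945*(-957)) = sqrt(-4287294 + 1861365) = sqrt(-2425929) = 11*I*sqrt(20049)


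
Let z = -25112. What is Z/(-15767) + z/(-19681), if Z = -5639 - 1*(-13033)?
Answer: 250419590/310310327 ≈ 0.80700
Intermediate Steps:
Z = 7394 (Z = -5639 + 13033 = 7394)
Z/(-15767) + z/(-19681) = 7394/(-15767) - 25112/(-19681) = 7394*(-1/15767) - 25112*(-1/19681) = -7394/15767 + 25112/19681 = 250419590/310310327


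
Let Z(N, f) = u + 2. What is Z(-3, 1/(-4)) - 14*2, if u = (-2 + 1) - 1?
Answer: -28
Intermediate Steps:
u = -2 (u = -1 - 1 = -2)
Z(N, f) = 0 (Z(N, f) = -2 + 2 = 0)
Z(-3, 1/(-4)) - 14*2 = 0 - 14*2 = 0 - 28 = -28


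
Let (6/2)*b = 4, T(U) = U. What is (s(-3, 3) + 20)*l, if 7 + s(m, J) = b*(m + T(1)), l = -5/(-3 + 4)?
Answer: -155/3 ≈ -51.667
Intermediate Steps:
b = 4/3 (b = (1/3)*4 = 4/3 ≈ 1.3333)
l = -5 (l = -5/1 = -5*1 = -5)
s(m, J) = -17/3 + 4*m/3 (s(m, J) = -7 + 4*(m + 1)/3 = -7 + 4*(1 + m)/3 = -7 + (4/3 + 4*m/3) = -17/3 + 4*m/3)
(s(-3, 3) + 20)*l = ((-17/3 + (4/3)*(-3)) + 20)*(-5) = ((-17/3 - 4) + 20)*(-5) = (-29/3 + 20)*(-5) = (31/3)*(-5) = -155/3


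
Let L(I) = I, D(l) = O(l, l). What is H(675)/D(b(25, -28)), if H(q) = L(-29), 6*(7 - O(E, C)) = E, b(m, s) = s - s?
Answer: -29/7 ≈ -4.1429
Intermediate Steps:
b(m, s) = 0
O(E, C) = 7 - E/6
D(l) = 7 - l/6
H(q) = -29
H(675)/D(b(25, -28)) = -29/(7 - ⅙*0) = -29/(7 + 0) = -29/7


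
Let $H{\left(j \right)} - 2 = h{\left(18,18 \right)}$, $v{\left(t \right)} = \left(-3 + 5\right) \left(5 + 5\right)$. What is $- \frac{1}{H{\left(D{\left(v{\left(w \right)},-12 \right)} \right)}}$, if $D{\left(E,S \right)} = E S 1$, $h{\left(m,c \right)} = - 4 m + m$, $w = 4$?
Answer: $\frac{1}{52} \approx 0.019231$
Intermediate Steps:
$v{\left(t \right)} = 20$ ($v{\left(t \right)} = 2 \cdot 10 = 20$)
$h{\left(m,c \right)} = - 3 m$
$D{\left(E,S \right)} = E S$
$H{\left(j \right)} = -52$ ($H{\left(j \right)} = 2 - 54 = -52$)
$- \frac{1}{H{\left(D{\left(v{\left(w \right)},-12 \right)} \right)}} = - \frac{1}{-52} = \left(-1\right) \left(- \frac{1}{52}\right) = \frac{1}{52}$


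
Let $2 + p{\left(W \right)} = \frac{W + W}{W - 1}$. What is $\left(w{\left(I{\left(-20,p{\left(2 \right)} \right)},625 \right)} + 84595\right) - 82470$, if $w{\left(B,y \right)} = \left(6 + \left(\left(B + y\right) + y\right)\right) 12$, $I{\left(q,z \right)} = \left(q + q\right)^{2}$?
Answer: $36397$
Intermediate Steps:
$p{\left(W \right)} = -2 + \frac{2 W}{-1 + W}$ ($p{\left(W \right)} = -2 + \frac{W + W}{W - 1} = -2 + \frac{2 W}{-1 + W}$)
$I{\left(q,z \right)} = 4 q^{2}$ ($I{\left(q,z \right)} = \left(2 q\right)^{2} = 4 q^{2}$)
$w{\left(B,y \right)} = 72 + 12 B + 24 y$ ($w{\left(B,y \right)} = \left(6 + \left(B + 2 y\right)\right) 12 = \left(6 + B + 2 y\right) 12 = 72 + 12 B + 24 y$)
$\left(w{\left(I{\left(-20,p{\left(2 \right)} \right)},625 \right)} + 84595\right) - 82470 = \left(\left(72 + 12 \cdot 4 \left(-20\right)^{2} + 24 \cdot 625\right) + 84595\right) - 82470 = \left(\left(72 + 12 \cdot 4 \cdot 400 + 15000\right) + 84595\right) - 82470 = \left(\left(72 + 12 \cdot 1600 + 15000\right) + 84595\right) - 82470 = \left(\left(72 + 19200 + 15000\right) + 84595\right) - 82470 = \left(34272 + 84595\right) - 82470 = 118867 - 82470 = 36397$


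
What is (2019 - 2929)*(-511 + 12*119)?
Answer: -834470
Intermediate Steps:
(2019 - 2929)*(-511 + 12*119) = -910*(-511 + 1428) = -910*917 = -834470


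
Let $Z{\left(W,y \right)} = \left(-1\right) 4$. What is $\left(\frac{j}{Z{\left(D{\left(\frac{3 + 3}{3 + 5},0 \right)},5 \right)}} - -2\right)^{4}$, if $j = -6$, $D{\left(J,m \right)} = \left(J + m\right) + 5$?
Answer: $\frac{2401}{16} \approx 150.06$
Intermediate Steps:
$D{\left(J,m \right)} = 5 + J + m$
$Z{\left(W,y \right)} = -4$
$\left(\frac{j}{Z{\left(D{\left(\frac{3 + 3}{3 + 5},0 \right)},5 \right)}} - -2\right)^{4} = \left(- \frac{6}{-4} - -2\right)^{4} = \left(\left(-6\right) \left(- \frac{1}{4}\right) + 2\right)^{4} = \left(\frac{3}{2} + 2\right)^{4} = \left(\frac{7}{2}\right)^{4} = \frac{2401}{16}$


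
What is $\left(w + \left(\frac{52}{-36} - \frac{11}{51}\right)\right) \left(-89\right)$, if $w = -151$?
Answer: $\frac{2078773}{153} \approx 13587.0$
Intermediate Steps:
$\left(w + \left(\frac{52}{-36} - \frac{11}{51}\right)\right) \left(-89\right) = \left(-151 + \left(\frac{52}{-36} - \frac{11}{51}\right)\right) \left(-89\right) = \left(-151 + \left(52 \left(- \frac{1}{36}\right) - \frac{11}{51}\right)\right) \left(-89\right) = \left(-151 - \frac{254}{153}\right) \left(-89\right) = \left(- \frac{23357}{153}\right) \left(-89\right) = \frac{2078773}{153}$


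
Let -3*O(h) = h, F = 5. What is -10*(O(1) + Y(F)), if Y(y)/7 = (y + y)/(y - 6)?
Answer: 2110/3 ≈ 703.33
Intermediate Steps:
O(h) = -h/3
Y(y) = 14*y/(-6 + y) (Y(y) = 7*((y + y)/(y - 6)) = 7*((2*y)/(-6 + y)) = 7*(2*y/(-6 + y)) = 14*y/(-6 + y))
-10*(O(1) + Y(F)) = -10*(-⅓*1 + 14*5/(-6 + 5)) = -10*(-⅓ + 14*5/(-1)) = -10*(-⅓ + 14*5*(-1)) = -10*(-⅓ - 70) = -10*(-211/3) = 2110/3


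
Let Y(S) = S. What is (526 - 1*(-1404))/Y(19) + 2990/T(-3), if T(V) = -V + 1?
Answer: 32265/38 ≈ 849.08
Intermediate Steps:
T(V) = 1 - V
(526 - 1*(-1404))/Y(19) + 2990/T(-3) = (526 - 1*(-1404))/19 + 2990/(1 - 1*(-3)) = (526 + 1404)*(1/19) + 2990/(1 + 3) = 1930*(1/19) + 2990/4 = 1930/19 + 2990*(¼) = 1930/19 + 1495/2 = 32265/38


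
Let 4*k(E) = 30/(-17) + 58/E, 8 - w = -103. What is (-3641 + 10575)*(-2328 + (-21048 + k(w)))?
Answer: -305866353532/1887 ≈ -1.6209e+8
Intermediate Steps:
w = 111 (w = 8 - 1*(-103) = 8 + 103 = 111)
k(E) = -15/34 + 29/(2*E) (k(E) = (30/(-17) + 58/E)/4 = (30*(-1/17) + 58/E)/4 = (-30/17 + 58/E)/4 = -15/34 + 29/(2*E))
(-3641 + 10575)*(-2328 + (-21048 + k(w))) = (-3641 + 10575)*(-2328 + (-21048 + (1/34)*(493 - 15*111)/111)) = 6934*(-2328 + (-21048 + (1/34)*(1/111)*(493 - 1665))) = 6934*(-2328 + (-21048 + (1/34)*(1/111)*(-1172))) = 6934*(-2328 + (-21048 - 586/1887)) = 6934*(-2328 - 39718162/1887) = 6934*(-44111098/1887) = -305866353532/1887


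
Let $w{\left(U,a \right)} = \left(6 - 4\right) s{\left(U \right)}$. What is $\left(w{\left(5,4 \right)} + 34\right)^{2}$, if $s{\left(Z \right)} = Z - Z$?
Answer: $1156$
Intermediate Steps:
$s{\left(Z \right)} = 0$
$w{\left(U,a \right)} = 0$ ($w{\left(U,a \right)} = \left(6 - 4\right) 0 = 2 \cdot 0 = 0$)
$\left(w{\left(5,4 \right)} + 34\right)^{2} = \left(0 + 34\right)^{2} = 34^{2} = 1156$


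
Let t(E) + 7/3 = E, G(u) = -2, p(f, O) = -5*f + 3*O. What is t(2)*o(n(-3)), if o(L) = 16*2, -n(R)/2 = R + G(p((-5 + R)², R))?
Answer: -32/3 ≈ -10.667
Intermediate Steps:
t(E) = -7/3 + E
n(R) = 4 - 2*R (n(R) = -2*(R - 2) = -2*(-2 + R) = 4 - 2*R)
o(L) = 32
t(2)*o(n(-3)) = (-7/3 + 2)*32 = -⅓*32 = -32/3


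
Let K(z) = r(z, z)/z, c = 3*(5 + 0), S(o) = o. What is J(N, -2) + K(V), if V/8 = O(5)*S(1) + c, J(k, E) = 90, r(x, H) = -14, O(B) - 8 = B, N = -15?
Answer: 1439/16 ≈ 89.938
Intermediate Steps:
O(B) = 8 + B
c = 15 (c = 3*5 = 15)
V = 224 (V = 8*((8 + 5)*1 + 15) = 8*(13*1 + 15) = 8*(13 + 15) = 8*28 = 224)
K(z) = -14/z
J(N, -2) + K(V) = 90 - 14/224 = 90 - 14*1/224 = 90 - 1/16 = 1439/16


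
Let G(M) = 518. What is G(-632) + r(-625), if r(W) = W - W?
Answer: 518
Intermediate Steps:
r(W) = 0
G(-632) + r(-625) = 518 + 0 = 518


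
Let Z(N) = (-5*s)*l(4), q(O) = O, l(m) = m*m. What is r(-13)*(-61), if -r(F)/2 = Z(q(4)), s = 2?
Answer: -19520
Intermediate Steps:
l(m) = m**2
Z(N) = -160 (Z(N) = -5*2*4**2 = -10*16 = -160)
r(F) = 320 (r(F) = -2*(-160) = 320)
r(-13)*(-61) = 320*(-61) = -19520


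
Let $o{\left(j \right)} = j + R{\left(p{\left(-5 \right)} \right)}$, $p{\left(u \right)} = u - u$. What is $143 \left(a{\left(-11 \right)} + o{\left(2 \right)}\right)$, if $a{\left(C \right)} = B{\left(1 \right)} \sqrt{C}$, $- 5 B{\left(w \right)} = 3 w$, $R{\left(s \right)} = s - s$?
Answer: $286 - \frac{429 i \sqrt{11}}{5} \approx 286.0 - 284.57 i$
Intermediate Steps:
$p{\left(u \right)} = 0$
$R{\left(s \right)} = 0$
$B{\left(w \right)} = - \frac{3 w}{5}$
$o{\left(j \right)} = j$ ($o{\left(j \right)} = j + 0 = j$)
$a{\left(C \right)} = - \frac{3 \sqrt{C}}{5}$ ($a{\left(C \right)} = \left(- \frac{3}{5}\right) 1 \sqrt{C} = - \frac{3 \sqrt{C}}{5}$)
$143 \left(a{\left(-11 \right)} + o{\left(2 \right)}\right) = 143 \left(- \frac{3 \sqrt{-11}}{5} + 2\right) = 143 \left(- \frac{3 i \sqrt{11}}{5} + 2\right) = 143 \left(2 - \frac{3 i \sqrt{11}}{5}\right) = 286 - \frac{429 i \sqrt{11}}{5}$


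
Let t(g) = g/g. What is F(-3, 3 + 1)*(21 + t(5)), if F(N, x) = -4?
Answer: -88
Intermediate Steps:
t(g) = 1
F(-3, 3 + 1)*(21 + t(5)) = -4*(21 + 1) = -4*22 = -88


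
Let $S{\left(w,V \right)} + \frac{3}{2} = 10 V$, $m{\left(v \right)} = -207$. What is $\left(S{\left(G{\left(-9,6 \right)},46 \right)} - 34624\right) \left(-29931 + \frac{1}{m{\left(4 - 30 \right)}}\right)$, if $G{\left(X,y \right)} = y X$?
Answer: $\frac{70559934443}{69} \approx 1.0226 \cdot 10^{9}$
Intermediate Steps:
$G{\left(X,y \right)} = X y$
$S{\left(w,V \right)} = - \frac{3}{2} + 10 V$
$\left(S{\left(G{\left(-9,6 \right)},46 \right)} - 34624\right) \left(-29931 + \frac{1}{m{\left(4 - 30 \right)}}\right) = \left(\left(- \frac{3}{2} + 10 \cdot 46\right) - 34624\right) \left(-29931 + \frac{1}{-207}\right) = \left(\left(- \frac{3}{2} + 460\right) - 34624\right) \left(-29931 - \frac{1}{207}\right) = \left(\frac{917}{2} - 34624\right) \left(- \frac{6195718}{207}\right) = \left(- \frac{68331}{2}\right) \left(- \frac{6195718}{207}\right) = \frac{70559934443}{69}$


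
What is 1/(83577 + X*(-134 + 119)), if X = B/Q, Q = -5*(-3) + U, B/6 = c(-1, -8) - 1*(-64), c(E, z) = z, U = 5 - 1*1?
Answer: 19/1582923 ≈ 1.2003e-5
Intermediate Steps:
U = 4 (U = 5 - 1 = 4)
B = 336 (B = 6*(-8 - 1*(-64)) = 6*(-8 + 64) = 6*56 = 336)
Q = 19 (Q = -5*(-3) + 4 = 15 + 4 = 19)
X = 336/19 ≈ 17.684
1/(83577 + X*(-134 + 119)) = 1/(83577 + 336*(-134 + 119)/19) = 1/(83577 + (336/19)*(-15)) = 1/(83577 - 5040/19) = 1/(1582923/19) = 19/1582923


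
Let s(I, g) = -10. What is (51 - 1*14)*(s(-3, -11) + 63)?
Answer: 1961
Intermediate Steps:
(51 - 1*14)*(s(-3, -11) + 63) = (51 - 1*14)*(-10 + 63) = (51 - 14)*53 = 37*53 = 1961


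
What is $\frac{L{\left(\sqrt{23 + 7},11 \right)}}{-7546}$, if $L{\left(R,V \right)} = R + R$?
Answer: $- \frac{\sqrt{30}}{3773} \approx -0.0014517$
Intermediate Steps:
$L{\left(R,V \right)} = 2 R$
$\frac{L{\left(\sqrt{23 + 7},11 \right)}}{-7546} = \frac{2 \sqrt{23 + 7}}{-7546} = 2 \sqrt{30} \left(- \frac{1}{7546}\right) = - \frac{\sqrt{30}}{3773}$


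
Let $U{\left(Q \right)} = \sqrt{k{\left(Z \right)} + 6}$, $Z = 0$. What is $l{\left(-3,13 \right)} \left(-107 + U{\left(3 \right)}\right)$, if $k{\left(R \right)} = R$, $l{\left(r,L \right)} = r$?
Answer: $321 - 3 \sqrt{6} \approx 313.65$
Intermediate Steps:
$U{\left(Q \right)} = \sqrt{6}$ ($U{\left(Q \right)} = \sqrt{0 + 6} = \sqrt{6}$)
$l{\left(-3,13 \right)} \left(-107 + U{\left(3 \right)}\right) = - 3 \left(-107 + \sqrt{6}\right) = 321 - 3 \sqrt{6}$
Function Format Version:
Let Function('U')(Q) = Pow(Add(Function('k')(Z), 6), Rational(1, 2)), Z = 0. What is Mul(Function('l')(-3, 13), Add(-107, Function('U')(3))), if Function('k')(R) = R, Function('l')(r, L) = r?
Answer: Add(321, Mul(-3, Pow(6, Rational(1, 2)))) ≈ 313.65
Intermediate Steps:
Function('U')(Q) = Pow(6, Rational(1, 2)) (Function('U')(Q) = Pow(Add(0, 6), Rational(1, 2)) = Pow(6, Rational(1, 2)))
Mul(Function('l')(-3, 13), Add(-107, Function('U')(3))) = Mul(-3, Add(-107, Pow(6, Rational(1, 2)))) = Add(321, Mul(-3, Pow(6, Rational(1, 2))))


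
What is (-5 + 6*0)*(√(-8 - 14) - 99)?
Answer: 495 - 5*I*√22 ≈ 495.0 - 23.452*I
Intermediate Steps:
(-5 + 6*0)*(√(-8 - 14) - 99) = (-5 + 0)*(√(-22) - 99) = -5*(I*√22 - 99) = -5*(-99 + I*√22) = 495 - 5*I*√22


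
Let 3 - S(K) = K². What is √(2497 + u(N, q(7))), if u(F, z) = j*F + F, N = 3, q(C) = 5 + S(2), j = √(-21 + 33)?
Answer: √(2500 + 6*√3) ≈ 50.104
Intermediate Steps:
j = 2*√3 (j = √12 = 2*√3 ≈ 3.4641)
S(K) = 3 - K²
q(C) = 4 (q(C) = 5 + (3 - 1*2²) = 5 + (3 - 1*4) = 5 + (3 - 4) = 5 - 1 = 4)
u(F, z) = F + 2*F*√3 (u(F, z) = (2*√3)*F + F = 2*F*√3 + F = F + 2*F*√3)
√(2497 + u(N, q(7))) = √(2497 + 3*(1 + 2*√3)) = √(2497 + (3 + 6*√3)) = √(2500 + 6*√3)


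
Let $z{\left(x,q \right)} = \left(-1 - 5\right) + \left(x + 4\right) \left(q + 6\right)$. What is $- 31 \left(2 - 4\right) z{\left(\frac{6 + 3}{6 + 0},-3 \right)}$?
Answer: $651$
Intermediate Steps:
$z{\left(x,q \right)} = -6 + \left(4 + x\right) \left(6 + q\right)$
$- 31 \left(2 - 4\right) z{\left(\frac{6 + 3}{6 + 0},-3 \right)} = - 31 \left(2 - 4\right) \left(18 + 4 \left(-3\right) + 6 \frac{6 + 3}{6 + 0} - 3 \frac{6 + 3}{6 + 0}\right) = - 31 \left(- 2 \left(18 - 12 + 6 \cdot \frac{9}{6} - 3 \cdot \frac{9}{6}\right)\right) = - 31 \left(- 2 \left(18 - 12 + 6 \cdot 9 \cdot \frac{1}{6} - 3 \cdot 9 \cdot \frac{1}{6}\right)\right) = - 31 \left(- 2 \left(18 - 12 + 6 \cdot \frac{3}{2} - \frac{9}{2}\right)\right) = - 31 \left(- 2 \left(18 - 12 + 9 - \frac{9}{2}\right)\right) = - 31 \left(\left(-2\right) \frac{21}{2}\right) = \left(-31\right) \left(-21\right) = 651$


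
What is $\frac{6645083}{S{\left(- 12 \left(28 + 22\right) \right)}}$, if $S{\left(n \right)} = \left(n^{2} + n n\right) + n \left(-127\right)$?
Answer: $\frac{6645083}{796200} \approx 8.346$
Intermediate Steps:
$S{\left(n \right)} = - 127 n + 2 n^{2}$ ($S{\left(n \right)} = \left(n^{2} + n^{2}\right) - 127 n = 2 n^{2} - 127 n = - 127 n + 2 n^{2}$)
$\frac{6645083}{S{\left(- 12 \left(28 + 22\right) \right)}} = \frac{6645083}{- 12 \left(28 + 22\right) \left(-127 + 2 \left(- 12 \left(28 + 22\right)\right)\right)} = \frac{6645083}{\left(-12\right) 50 \left(-127 + 2 \left(\left(-12\right) 50\right)\right)} = \frac{6645083}{\left(-600\right) \left(-127 + 2 \left(-600\right)\right)} = \frac{6645083}{\left(-600\right) \left(-127 - 1200\right)} = \frac{6645083}{\left(-600\right) \left(-1327\right)} = \frac{6645083}{796200}$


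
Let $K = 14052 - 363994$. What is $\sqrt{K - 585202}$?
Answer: $2 i \sqrt{233786} \approx 967.03 i$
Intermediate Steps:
$K = -349942$
$\sqrt{K - 585202} = \sqrt{-349942 - 585202} = \sqrt{-935144} = 2 i \sqrt{233786}$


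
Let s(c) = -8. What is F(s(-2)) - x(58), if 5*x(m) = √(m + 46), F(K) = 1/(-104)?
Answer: -1/104 - 2*√26/5 ≈ -2.0492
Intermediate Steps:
F(K) = -1/104
x(m) = √(46 + m)/5 (x(m) = √(m + 46)/5 = √(46 + m)/5)
F(s(-2)) - x(58) = -1/104 - √(46 + 58)/5 = -1/104 - √104/5 = -1/104 - 2*√26/5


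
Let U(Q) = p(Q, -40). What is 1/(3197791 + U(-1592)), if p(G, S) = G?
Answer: 1/3196199 ≈ 3.1287e-7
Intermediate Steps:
U(Q) = Q
1/(3197791 + U(-1592)) = 1/(3197791 - 1592) = 1/3196199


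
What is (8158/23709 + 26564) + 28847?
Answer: 1313747557/23709 ≈ 55411.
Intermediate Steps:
(8158/23709 + 26564) + 28847 = 629814034/23709 + 28847 = 1313747557/23709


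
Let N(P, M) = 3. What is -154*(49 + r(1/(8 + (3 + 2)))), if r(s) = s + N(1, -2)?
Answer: -104258/13 ≈ -8019.8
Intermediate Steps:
r(s) = 3 + s (r(s) = s + 3 = 3 + s)
-154*(49 + r(1/(8 + (3 + 2)))) = -154*(49 + (3 + 1/(8 + (3 + 2)))) = -154*(49 + (3 + 1/(8 + 5))) = -154*(49 + (3 + 1/13)) = -154*(49 + 40/13) = -154*677/13 = -104258/13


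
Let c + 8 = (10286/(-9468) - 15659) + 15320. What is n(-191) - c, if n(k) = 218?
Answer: 2679853/4734 ≈ 566.09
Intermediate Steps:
c = -1647841/4734 (c = -8 + ((10286/(-9468) - 15659) + 15320) = -8 + ((10286*(-1/9468) - 15659) + 15320) = -8 + ((-5143/4734 - 15659) + 15320) = -8 + (-74134849/4734 + 15320) = -8 - 1609969/4734 = -1647841/4734 ≈ -348.09)
n(-191) - c = 218 - 1*(-1647841/4734) = 218 + 1647841/4734 = 2679853/4734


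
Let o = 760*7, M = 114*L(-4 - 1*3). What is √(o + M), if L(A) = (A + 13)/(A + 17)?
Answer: √134710/5 ≈ 73.406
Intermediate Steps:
L(A) = (13 + A)/(17 + A)
M = 342/5 (M = 114*((13 + (-4 - 1*3))/(17 + (-4 - 1*3))) = 114*((13 + (-4 - 3))/(17 + (-4 - 3))) = 114*((13 - 7)/(17 - 7)) = 114*(6/10) = 114*((⅒)*6) = 114*(⅗) = 342/5 ≈ 68.400)
o = 5320
√(o + M) = √(5320 + 342/5) = √(26942/5) = √134710/5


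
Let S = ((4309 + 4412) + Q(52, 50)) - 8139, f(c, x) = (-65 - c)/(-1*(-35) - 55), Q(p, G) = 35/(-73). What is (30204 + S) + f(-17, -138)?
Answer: 11237591/365 ≈ 30788.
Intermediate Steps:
Q(p, G) = -35/73 (Q(p, G) = 35*(-1/73) = -35/73)
f(c, x) = 13/4 + c/20 (f(c, x) = (-65 - c)/(35 - 55) = (-65 - c)/(-20) = (-65 - c)*(-1/20) = 13/4 + c/20)
S = 42451/73 (S = ((4309 + 4412) - 35/73) - 8139 = (8721 - 35/73) - 8139 = 636598/73 - 8139 = 42451/73 ≈ 581.52)
(30204 + S) + f(-17, -138) = (30204 + 42451/73) + (13/4 + (1/20)*(-17)) = 2247343/73 + (13/4 - 17/20) = 2247343/73 + 12/5 = 11237591/365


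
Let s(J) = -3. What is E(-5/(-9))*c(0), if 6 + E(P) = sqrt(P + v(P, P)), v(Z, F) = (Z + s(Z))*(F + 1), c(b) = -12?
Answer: 72 - 4*I*sqrt(263)/3 ≈ 72.0 - 21.623*I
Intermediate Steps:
v(Z, F) = (1 + F)*(-3 + Z) (v(Z, F) = (Z - 3)*(F + 1) = (-3 + Z)*(1 + F) = (1 + F)*(-3 + Z))
E(P) = -6 + sqrt(-3 + P**2 - P) (E(P) = -6 + sqrt(P + (-3 + P - 3*P + P*P)) = -6 + sqrt(P + (-3 + P - 3*P + P**2)) = -6 + sqrt(P + (-3 + P**2 - 2*P)) = -6 + sqrt(-3 + P**2 - P))
E(-5/(-9))*c(0) = (-6 + sqrt(-3 + (-5/(-9))**2 - (-5)/(-9)))*(-12) = (-6 + sqrt(-3 + (-5*(-1/9))**2 - (-5)*(-1)/9))*(-12) = (-6 + sqrt(-3 + (5/9)**2 - 1*5/9))*(-12) = (-6 + sqrt(-3 + 25/81 - 5/9))*(-12) = (-6 + sqrt(-263/81))*(-12) = (-6 + I*sqrt(263)/9)*(-12) = 72 - 4*I*sqrt(263)/3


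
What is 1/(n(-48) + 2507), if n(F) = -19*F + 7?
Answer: 1/3426 ≈ 0.00029189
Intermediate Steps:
n(F) = 7 - 19*F
1/(n(-48) + 2507) = 1/((7 - 19*(-48)) + 2507) = 1/((7 + 912) + 2507) = 1/(919 + 2507) = 1/3426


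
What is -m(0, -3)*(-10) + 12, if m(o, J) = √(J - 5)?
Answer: 12 + 20*I*√2 ≈ 12.0 + 28.284*I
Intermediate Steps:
m(o, J) = √(-5 + J)
-m(0, -3)*(-10) + 12 = -√(-5 - 3)*(-10) + 12 = -√(-8)*(-10) + 12 = -2*I*√2*(-10) + 12 = 20*I*√2 + 12 = 12 + 20*I*√2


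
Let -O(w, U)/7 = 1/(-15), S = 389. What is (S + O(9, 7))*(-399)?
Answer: -776986/5 ≈ -1.5540e+5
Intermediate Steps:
O(w, U) = 7/15 (O(w, U) = -7/(-15) = -7*(-1/15) = 7/15)
(S + O(9, 7))*(-399) = (389 + 7/15)*(-399) = (5842/15)*(-399) = -776986/5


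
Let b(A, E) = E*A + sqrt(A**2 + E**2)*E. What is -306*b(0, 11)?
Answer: -37026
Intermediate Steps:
b(A, E) = A*E + E*sqrt(A**2 + E**2)
-306*b(0, 11) = -3366*(0 + sqrt(0**2 + 11**2)) = -3366*(0 + sqrt(0 + 121)) = -3366*(0 + sqrt(121)) = -3366*(0 + 11) = -3366*11 = -306*121 = -37026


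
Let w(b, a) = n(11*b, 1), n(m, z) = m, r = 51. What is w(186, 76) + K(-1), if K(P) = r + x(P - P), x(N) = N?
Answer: 2097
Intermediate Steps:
w(b, a) = 11*b
K(P) = 51 (K(P) = 51 + (P - P) = 51 + 0 = 51)
w(186, 76) + K(-1) = 11*186 + 51 = 2046 + 51 = 2097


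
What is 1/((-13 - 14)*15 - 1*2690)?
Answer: -1/3095 ≈ -0.00032310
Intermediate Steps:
1/((-13 - 14)*15 - 1*2690) = 1/(-27*15 - 2690) = 1/(-405 - 2690) = 1/(-3095) = -1/3095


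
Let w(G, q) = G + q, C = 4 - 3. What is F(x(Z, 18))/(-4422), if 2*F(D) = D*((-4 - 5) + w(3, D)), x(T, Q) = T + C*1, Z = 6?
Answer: -7/8844 ≈ -0.00079150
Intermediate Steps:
C = 1
x(T, Q) = 1 + T (x(T, Q) = T + 1*1 = T + 1 = 1 + T)
F(D) = D*(-6 + D)/2 (F(D) = (D*((-4 - 5) + (3 + D)))/2 = (D*(-9 + (3 + D)))/2 = (D*(-6 + D))/2 = D*(-6 + D)/2)
F(x(Z, 18))/(-4422) = ((1 + 6)*(-6 + (1 + 6))/2)/(-4422) = ((½)*7*(-6 + 7))*(-1/4422) = ((½)*7*1)*(-1/4422) = (7/2)*(-1/4422) = -7/8844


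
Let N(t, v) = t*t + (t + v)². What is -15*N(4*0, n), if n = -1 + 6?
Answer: -375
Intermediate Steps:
n = 5
N(t, v) = t² + (t + v)²
-15*N(4*0, n) = -15*((4*0)² + (4*0 + 5)²) = -15*(0² + (0 + 5)²) = -15*(0 + 5²) = -15*(0 + 25) = -15*25 = -375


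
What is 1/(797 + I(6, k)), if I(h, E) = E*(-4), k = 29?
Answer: 1/681 ≈ 0.0014684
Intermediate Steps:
I(h, E) = -4*E
1/(797 + I(6, k)) = 1/(797 - 4*29) = 1/(797 - 116) = 1/681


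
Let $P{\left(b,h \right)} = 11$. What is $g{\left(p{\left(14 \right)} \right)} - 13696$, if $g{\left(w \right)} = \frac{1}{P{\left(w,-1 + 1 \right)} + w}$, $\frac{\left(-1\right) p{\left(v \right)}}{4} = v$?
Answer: $- \frac{616321}{45} \approx -13696.0$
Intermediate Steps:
$p{\left(v \right)} = - 4 v$
$g{\left(w \right)} = \frac{1}{11 + w}$
$g{\left(p{\left(14 \right)} \right)} - 13696 = \frac{1}{11 - 56} - 13696 = \frac{1}{-45} - 13696 = - \frac{1}{45} - 13696 = - \frac{616321}{45}$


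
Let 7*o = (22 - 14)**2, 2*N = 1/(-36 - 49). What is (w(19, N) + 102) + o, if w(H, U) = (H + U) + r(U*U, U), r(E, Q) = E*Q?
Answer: 4475540693/34391000 ≈ 130.14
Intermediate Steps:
N = -1/170 (N = 1/(2*(-36 - 49)) = (1/2)/(-85) = (1/2)*(-1/85) = -1/170 ≈ -0.0058824)
w(H, U) = H + U + U**3 (w(H, U) = (H + U) + (U*U)*U = (H + U) + U**2*U = (H + U) + U**3 = H + U + U**3)
o = 64/7 (o = (22 - 14)**2/7 = (1/7)*8**2 = (1/7)*64 = 64/7 ≈ 9.1429)
(w(19, N) + 102) + o = ((19 - 1/170 + (-1/170)**3) + 102) + 64/7 = ((19 - 1/170 - 1/4913000) + 102) + 64/7 = (93318099/4913000 + 102) + 64/7 = 594444099/4913000 + 64/7 = 4475540693/34391000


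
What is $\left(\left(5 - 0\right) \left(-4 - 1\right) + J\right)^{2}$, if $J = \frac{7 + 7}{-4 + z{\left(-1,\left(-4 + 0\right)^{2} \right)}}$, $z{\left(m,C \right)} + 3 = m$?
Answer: $\frac{11449}{16} \approx 715.56$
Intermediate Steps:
$z{\left(m,C \right)} = -3 + m$
$J = - \frac{7}{4}$ ($J = \frac{7 + 7}{-4 - 4} = \frac{14}{-4 - 4} = \frac{14}{-8} = 14 \left(- \frac{1}{8}\right) = - \frac{7}{4} \approx -1.75$)
$\left(\left(5 - 0\right) \left(-4 - 1\right) + J\right)^{2} = \left(\left(5 - 0\right) \left(-4 - 1\right) - \frac{7}{4}\right)^{2} = \left(\left(5 + \left(-5 + 5\right)\right) \left(-5\right) - \frac{7}{4}\right)^{2} = \left(\left(5 + 0\right) \left(-5\right) - \frac{7}{4}\right)^{2} = \left(5 \left(-5\right) - \frac{7}{4}\right)^{2} = \left(-25 - \frac{7}{4}\right)^{2} = \left(- \frac{107}{4}\right)^{2} = \frac{11449}{16}$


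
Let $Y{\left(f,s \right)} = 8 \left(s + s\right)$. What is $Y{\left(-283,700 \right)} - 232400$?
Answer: $-221200$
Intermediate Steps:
$Y{\left(f,s \right)} = 16 s$ ($Y{\left(f,s \right)} = 8 \cdot 2 s = 16 s$)
$Y{\left(-283,700 \right)} - 232400 = 16 \cdot 700 - 232400 = 11200 - 232400 = -221200$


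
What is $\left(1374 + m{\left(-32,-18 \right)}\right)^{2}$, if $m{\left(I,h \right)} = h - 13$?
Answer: $1803649$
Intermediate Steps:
$m{\left(I,h \right)} = -13 + h$ ($m{\left(I,h \right)} = h - 13 = -13 + h$)
$\left(1374 + m{\left(-32,-18 \right)}\right)^{2} = \left(1374 - 31\right)^{2} = 1343^{2} = 1803649$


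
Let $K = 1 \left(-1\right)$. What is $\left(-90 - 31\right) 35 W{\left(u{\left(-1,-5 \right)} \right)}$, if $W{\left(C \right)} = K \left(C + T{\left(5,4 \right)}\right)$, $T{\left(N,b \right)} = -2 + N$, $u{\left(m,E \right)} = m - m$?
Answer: $12705$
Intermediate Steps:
$u{\left(m,E \right)} = 0$
$K = -1$
$W{\left(C \right)} = -3 - C$ ($W{\left(C \right)} = - (C + \left(-2 + 5\right)) = - (C + 3) = - (3 + C) = -3 - C$)
$\left(-90 - 31\right) 35 W{\left(u{\left(-1,-5 \right)} \right)} = \left(-90 - 31\right) 35 \left(-3 - 0\right) = \left(-121\right) 35 \left(-3 + 0\right) = \left(-4235\right) \left(-3\right) = 12705$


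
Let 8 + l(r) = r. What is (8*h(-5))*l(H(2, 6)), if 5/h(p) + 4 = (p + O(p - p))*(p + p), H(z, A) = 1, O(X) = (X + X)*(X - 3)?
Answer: -140/23 ≈ -6.0870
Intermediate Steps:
O(X) = 2*X*(-3 + X) (O(X) = (2*X)*(-3 + X) = 2*X*(-3 + X))
l(r) = -8 + r
h(p) = 5/(-4 + 2*p**2) (h(p) = 5/(-4 + (p + 2*(p - p)*(-3 + (p - p)))*(p + p)) = 5/(-4 + (p + 2*0*(-3 + 0))*(2*p)) = 5/(-4 + (p + 2*0*(-3))*(2*p)) = 5/(-4 + (p + 0)*(2*p)) = 5/(-4 + p*(2*p)) = 5/(-4 + 2*p**2))
(8*h(-5))*l(H(2, 6)) = (8*(5/(2*(-2 + (-5)**2))))*(-8 + 1) = (8*(5/(2*(-2 + 25))))*(-7) = (8*((5/2)/23))*(-7) = (8*((5/2)*(1/23)))*(-7) = (8*(5/46))*(-7) = (20/23)*(-7) = -140/23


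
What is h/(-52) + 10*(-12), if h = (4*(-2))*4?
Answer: -1552/13 ≈ -119.38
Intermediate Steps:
h = -32 (h = -8*4 = -32)
h/(-52) + 10*(-12) = -32/(-52) + 10*(-12) = -1/52*(-32) - 120 = 8/13 - 120 = -1552/13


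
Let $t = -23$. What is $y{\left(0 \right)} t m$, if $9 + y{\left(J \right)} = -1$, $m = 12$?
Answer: $2760$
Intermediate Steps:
$y{\left(J \right)} = -10$ ($y{\left(J \right)} = -9 - 1 = -10$)
$y{\left(0 \right)} t m = \left(-10\right) \left(-23\right) 12 = 230 \cdot 12 = 2760$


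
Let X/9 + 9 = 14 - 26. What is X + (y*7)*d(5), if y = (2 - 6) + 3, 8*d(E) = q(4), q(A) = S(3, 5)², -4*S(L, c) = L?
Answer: -24255/128 ≈ -189.49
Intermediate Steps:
S(L, c) = -L/4
q(A) = 9/16 (q(A) = (-¼*3)² = (-¾)² = 9/16)
d(E) = 9/128 (d(E) = (⅛)*(9/16) = 9/128)
y = -1 (y = -4 + 3 = -1)
X = -189 (X = -81 + 9*(14 - 26) = -81 + 9*(-12) = -81 - 108 = -189)
X + (y*7)*d(5) = -189 - 1*7*(9/128) = -189 - 7*9/128 = -189 - 63/128 = -24255/128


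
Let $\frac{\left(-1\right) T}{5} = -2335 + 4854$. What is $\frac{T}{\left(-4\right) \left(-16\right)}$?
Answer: $- \frac{12595}{64} \approx -196.8$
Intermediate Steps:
$T = -12595$ ($T = - 5 \left(-2335 + 4854\right) = \left(-5\right) 2519 = -12595$)
$\frac{T}{\left(-4\right) \left(-16\right)} = - \frac{12595}{\left(-4\right) \left(-16\right)} = - \frac{12595}{64}$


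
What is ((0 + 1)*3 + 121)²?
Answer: 15376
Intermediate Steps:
((0 + 1)*3 + 121)² = (1*3 + 121)² = (3 + 121)² = 124² = 15376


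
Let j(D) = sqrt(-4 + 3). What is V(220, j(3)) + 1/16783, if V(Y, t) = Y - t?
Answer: 3692261/16783 - I ≈ 220.0 - 1.0*I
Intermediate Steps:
j(D) = I (j(D) = sqrt(-1) = I)
V(220, j(3)) + 1/16783 = (220 - I) + 1/16783 = 3692261/16783 - I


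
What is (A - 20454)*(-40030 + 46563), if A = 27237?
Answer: 44313339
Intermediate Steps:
(A - 20454)*(-40030 + 46563) = (27237 - 20454)*(-40030 + 46563) = 6783*6533 = 44313339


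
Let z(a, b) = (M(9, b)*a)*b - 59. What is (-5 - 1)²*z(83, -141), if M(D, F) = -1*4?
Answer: 1683108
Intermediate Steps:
M(D, F) = -4
z(a, b) = -59 - 4*a*b (z(a, b) = (-4*a)*b - 59 = -4*a*b - 59 = -59 - 4*a*b)
(-5 - 1)²*z(83, -141) = (-5 - 1)²*(-59 - 4*83*(-141)) = (-6)²*(-59 + 46812) = 36*46753 = 1683108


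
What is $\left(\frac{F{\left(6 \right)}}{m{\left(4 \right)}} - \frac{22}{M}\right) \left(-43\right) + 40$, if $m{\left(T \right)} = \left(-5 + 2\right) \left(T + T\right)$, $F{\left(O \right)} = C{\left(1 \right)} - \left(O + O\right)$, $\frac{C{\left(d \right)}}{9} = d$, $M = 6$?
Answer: $\frac{4615}{24} \approx 192.29$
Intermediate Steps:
$C{\left(d \right)} = 9 d$
$F{\left(O \right)} = 9 - 2 O$ ($F{\left(O \right)} = 9 \cdot 1 - \left(O + O\right) = 9 - 2 O$)
$m{\left(T \right)} = - 6 T$ ($m{\left(T \right)} = - 3 \cdot 2 T = - 6 T$)
$\left(\frac{F{\left(6 \right)}}{m{\left(4 \right)}} - \frac{22}{M}\right) \left(-43\right) + 40 = \left(\frac{9 - 12}{\left(-6\right) 4} - \frac{22}{6}\right) \left(-43\right) + 40 = \left(\frac{9 - 12}{-24} - \frac{11}{3}\right) \left(-43\right) + 40 = \left(\left(-3\right) \left(- \frac{1}{24}\right) - \frac{11}{3}\right) \left(-43\right) + 40 = \left(\frac{1}{8} - \frac{11}{3}\right) \left(-43\right) + 40 = \left(- \frac{85}{24}\right) \left(-43\right) + 40 = \frac{3655}{24} + 40 = \frac{4615}{24}$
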